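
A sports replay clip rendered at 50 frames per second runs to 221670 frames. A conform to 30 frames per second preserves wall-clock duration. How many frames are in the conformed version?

133002 frames

Target frames = source frames × (target rate / source rate) = 221670 × (30)/(50) = 221670 × 3/5 = 133002.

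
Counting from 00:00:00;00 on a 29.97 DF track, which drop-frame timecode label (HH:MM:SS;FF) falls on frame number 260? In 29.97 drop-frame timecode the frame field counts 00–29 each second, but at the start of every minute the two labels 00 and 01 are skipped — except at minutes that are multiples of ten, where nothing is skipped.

00:00:08;20

Ten DF minutes hold 17982 frames, so frame 260 lies in block 0 (frames 0–17981) with 260 frames into that block.
The block's first minute is 1800 frames and the rest 1798 each; 260 frames reaches minute 0, so 0 × 18 + 0 × 2 = 0 labels have been skipped so far.
Adding those back, label number 260 + 0 = 260 at 30 labels/s is 8 s + 20 f = 0 h 0 min 8 s frame 20, i.e. 00:00:08;20.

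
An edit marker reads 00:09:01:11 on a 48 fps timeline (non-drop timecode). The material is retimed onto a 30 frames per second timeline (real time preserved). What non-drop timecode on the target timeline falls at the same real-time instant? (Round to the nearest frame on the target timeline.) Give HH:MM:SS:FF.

Source frame index: (0×3600 + 9×60 + 1) × 48 + 11 = 25979.
Real time: 25979 / (48) = 25979/48 s.
Target frame: (25979/48) × (30) = 129895/8 ≈ 16236.875 → 16237.
At 30 labels/s: frame 16237 → 00:09:01:07.

00:09:01:07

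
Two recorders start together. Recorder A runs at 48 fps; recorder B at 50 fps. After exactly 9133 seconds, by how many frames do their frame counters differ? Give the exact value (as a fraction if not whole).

18266 frames

A emits 48 × 9133 = 438384 frames; B emits 50 × 9133 = 456650.
Difference = 18266 frames; B is ahead of A.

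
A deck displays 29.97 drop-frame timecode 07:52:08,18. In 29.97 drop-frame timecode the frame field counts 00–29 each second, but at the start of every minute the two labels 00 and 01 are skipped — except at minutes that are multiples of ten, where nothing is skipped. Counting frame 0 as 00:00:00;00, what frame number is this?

Complete 10-minute blocks: 47, each 17982 frames → 845154.
Remaining 2 whole minutes in the current block: 1800 + 1 × 1798 = 3598 frames.
Within the current minute: 8 × 30 + 18 − 2 = 256 (labels ;00/;01 skipped at this minute). Total = 845154 + 3598 + 256 = 849008.

849008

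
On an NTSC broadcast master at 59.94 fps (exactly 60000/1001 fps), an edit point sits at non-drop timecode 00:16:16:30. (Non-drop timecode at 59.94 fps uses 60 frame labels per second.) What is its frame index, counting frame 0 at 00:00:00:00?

frame 58590

Total seconds to the label: (0 × 3600 + 16 × 60 + 16) = 976.
Frame index = 976 × 60 + 30 = 58590.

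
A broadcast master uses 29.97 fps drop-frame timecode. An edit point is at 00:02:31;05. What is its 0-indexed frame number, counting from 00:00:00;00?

4531

As if non-drop at 30 labels/s: (0 × 3600 + 2 × 60 + 31) × 30 + 5 = 4535.
Minute boundaries passed: 2; those not divisible by 10: 2 − 0 = 2; dropped labels = 2 × 2 = 4.
Actual frame index = 4535 − 4 = 4531.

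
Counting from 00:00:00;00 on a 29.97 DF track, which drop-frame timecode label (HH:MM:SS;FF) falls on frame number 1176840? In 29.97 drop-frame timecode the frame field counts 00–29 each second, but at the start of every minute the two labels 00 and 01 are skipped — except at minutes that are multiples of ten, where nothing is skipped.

Ten DF minutes hold 17982 frames, so frame 1176840 lies in block 65 (frames 1168830–1186811) with 8010 frames into that block.
The block's first minute is 1800 frames and the rest 1798 each; 8010 frames reaches minute 4, so 65 × 18 + 4 × 2 = 1178 labels have been skipped so far.
Adding those back, label number 1176840 + 1178 = 1178018 at 30 labels/s is 39267 s + 8 f = 10 h 54 min 27 s frame 8, i.e. 10:54:27;08.

10:54:27;08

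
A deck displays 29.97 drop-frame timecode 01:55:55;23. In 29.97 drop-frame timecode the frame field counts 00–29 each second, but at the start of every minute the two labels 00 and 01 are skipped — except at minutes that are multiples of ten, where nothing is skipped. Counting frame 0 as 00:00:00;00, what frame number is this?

As if non-drop at 30 labels/s: (1 × 3600 + 55 × 60 + 55) × 30 + 23 = 208673.
Minute boundaries passed: 115; those not divisible by 10: 115 − 11 = 104; dropped labels = 2 × 104 = 208.
Actual frame index = 208673 − 208 = 208465.

208465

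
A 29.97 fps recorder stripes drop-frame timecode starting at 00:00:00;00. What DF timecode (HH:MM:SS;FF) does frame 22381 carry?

Ten DF minutes hold 17982 frames, so frame 22381 lies in block 1 (frames 17982–35963) with 4399 frames into that block.
The block's first minute is 1800 frames and the rest 1798 each; 4399 frames reaches minute 2, so 1 × 18 + 2 × 2 = 22 labels have been skipped so far.
Adding those back, label number 22381 + 22 = 22403 at 30 labels/s is 746 s + 23 f = 0 h 12 min 26 s frame 23, i.e. 00:12:26;23.

00:12:26;23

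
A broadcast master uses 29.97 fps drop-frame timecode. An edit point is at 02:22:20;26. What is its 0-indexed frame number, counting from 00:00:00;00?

Complete 10-minute blocks: 14, each 17982 frames → 251748.
Remaining 2 whole minutes in the current block: 1800 + 1 × 1798 = 3598 frames.
Within the current minute: 20 × 30 + 26 − 2 = 624 (labels ;00/;01 skipped at this minute). Total = 251748 + 3598 + 624 = 255970.

255970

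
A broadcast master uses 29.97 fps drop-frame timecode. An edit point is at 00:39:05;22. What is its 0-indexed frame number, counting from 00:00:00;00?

70300

Complete 10-minute blocks: 3, each 17982 frames → 53946.
Remaining 9 whole minutes in the current block: 1800 + 8 × 1798 = 16184 frames.
Within the current minute: 5 × 30 + 22 − 2 = 170 (labels ;00/;01 skipped at this minute). Total = 53946 + 16184 + 170 = 70300.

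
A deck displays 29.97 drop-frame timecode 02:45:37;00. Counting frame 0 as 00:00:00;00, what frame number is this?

As if non-drop at 30 labels/s: (2 × 3600 + 45 × 60 + 37) × 30 + 0 = 298110.
Minute boundaries passed: 165; those not divisible by 10: 165 − 16 = 149; dropped labels = 2 × 149 = 298.
Actual frame index = 298110 − 298 = 297812.

297812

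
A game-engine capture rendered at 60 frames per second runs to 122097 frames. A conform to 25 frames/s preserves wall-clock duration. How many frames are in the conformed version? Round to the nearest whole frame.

50874 frames

Frames at target rate = 122097 × (25) / (60) = 203495/4 ≈ 50873.750.
Nearest whole frame: 50874.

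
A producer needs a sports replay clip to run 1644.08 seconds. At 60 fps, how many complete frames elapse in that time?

98644 frames

Frames = 1644.08 × 60 = 493224/5 ≈ 98644.8000.
Complete frames: 98644.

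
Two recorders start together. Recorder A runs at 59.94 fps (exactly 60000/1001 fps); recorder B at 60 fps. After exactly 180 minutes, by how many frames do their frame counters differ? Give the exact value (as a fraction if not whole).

180 min = 10800 s.
A emits 60000/1001 × 10800 = 648000000/1001 frames; B emits 60 × 10800 = 648000.
Difference = 648000/1001 frames (≈ 647.3526); B is ahead of A.

648000/1001 frames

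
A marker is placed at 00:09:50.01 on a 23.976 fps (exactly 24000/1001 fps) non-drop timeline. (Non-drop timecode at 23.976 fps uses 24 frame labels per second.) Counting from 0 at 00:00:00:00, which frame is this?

Total seconds to the label: (0 × 3600 + 9 × 60 + 50) = 590.
Frame index = 590 × 24 + 1 = 14161.

14161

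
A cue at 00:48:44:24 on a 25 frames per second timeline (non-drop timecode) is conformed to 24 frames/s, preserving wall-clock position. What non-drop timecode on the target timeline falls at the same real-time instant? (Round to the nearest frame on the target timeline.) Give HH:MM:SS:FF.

00:48:44:23

Source frame index: (0×3600 + 48×60 + 44) × 25 + 24 = 73124.
Real time: 73124 / (25) = 73124/25 s.
Target frame: (73124/25) × (24) = 1754976/25 ≈ 70199.040 → 70199.
At 24 labels/s: frame 70199 → 00:48:44:23.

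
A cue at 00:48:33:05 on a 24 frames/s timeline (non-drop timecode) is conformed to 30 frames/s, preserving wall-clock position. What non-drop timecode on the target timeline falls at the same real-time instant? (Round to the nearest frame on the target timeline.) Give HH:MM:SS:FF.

00:48:33:06

Source frame index: (0×3600 + 48×60 + 33) × 24 + 5 = 69917.
Real time: 69917 / (24) = 69917/24 s.
Target frame: (69917/24) × (30) = 349585/4 ≈ 87396.250 → 87396.
At 30 labels/s: frame 87396 → 00:48:33:06.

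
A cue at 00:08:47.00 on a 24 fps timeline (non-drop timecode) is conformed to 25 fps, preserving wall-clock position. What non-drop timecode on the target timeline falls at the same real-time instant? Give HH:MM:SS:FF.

00:08:47:00

Source frame index: (0×3600 + 8×60 + 47) × 24 + 0 = 12648.
Real time: 12648 / (24) = 527 s.
Target frame: (527) × (25) = 13175.
At 25 labels/s: frame 13175 → 00:08:47:00.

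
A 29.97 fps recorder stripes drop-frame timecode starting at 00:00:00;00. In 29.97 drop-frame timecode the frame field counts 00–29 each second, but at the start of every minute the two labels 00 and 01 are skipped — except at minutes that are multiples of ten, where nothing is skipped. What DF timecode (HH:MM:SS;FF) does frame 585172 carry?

05:25:25;08

Ten DF minutes hold 17982 frames, so frame 585172 lies in block 32 (frames 575424–593405) with 9748 frames into that block.
The block's first minute is 1800 frames and the rest 1798 each; 9748 frames reaches minute 5, so 32 × 18 + 5 × 2 = 586 labels have been skipped so far.
Adding those back, label number 585172 + 586 = 585758 at 30 labels/s is 19525 s + 8 f = 5 h 25 min 25 s frame 8, i.e. 05:25:25;08.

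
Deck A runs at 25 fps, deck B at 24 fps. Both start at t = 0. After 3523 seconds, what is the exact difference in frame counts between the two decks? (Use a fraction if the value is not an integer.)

3523 frames

A emits 25 × 3523 = 88075 frames; B emits 24 × 3523 = 84552.
Difference = 3523 frames; B is behind A.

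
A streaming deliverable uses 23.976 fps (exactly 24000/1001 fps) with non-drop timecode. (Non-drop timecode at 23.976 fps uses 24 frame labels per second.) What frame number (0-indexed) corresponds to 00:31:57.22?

Total seconds to the label: (0 × 3600 + 31 × 60 + 57) = 1917.
Frame index = 1917 × 24 + 22 = 46030.

46030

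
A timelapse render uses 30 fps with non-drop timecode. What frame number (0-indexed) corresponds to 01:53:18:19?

Total seconds to the label: (1 × 3600 + 53 × 60 + 18) = 6798.
Frame index = 6798 × 30 + 19 = 203959.

frame 203959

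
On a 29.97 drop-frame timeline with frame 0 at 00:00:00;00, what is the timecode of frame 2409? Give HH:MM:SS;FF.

Each 10-minute DF block holds 10 × 60 × 30 − 9 × 2 = 17982 frames. 2409 ÷ 17982 → 0 full blocks, remainder 2409.
Within the partial block the first minute is 1800 frames and each further minute 1798, so 1 further minute boundary passed. Total skipped labels = 18 × 0 + 2 × 1 = 2.
Non-drop label index = 2409 + 2 = 2411; at 30 labels/s that is 00:01:20:11, i.e. DF 00:01:20;11.

00:01:20;11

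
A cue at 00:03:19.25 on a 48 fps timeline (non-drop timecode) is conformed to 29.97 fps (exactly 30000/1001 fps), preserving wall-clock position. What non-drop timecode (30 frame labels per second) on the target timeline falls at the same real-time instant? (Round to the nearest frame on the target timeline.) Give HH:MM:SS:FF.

00:03:19:10

Source frame index: (0×3600 + 3×60 + 19) × 48 + 25 = 9577.
Real time: 9577 / (48) = 9577/48 s.
Target frame: (9577/48) × (30000/1001) = 5985625/1001 ≈ 5979.645 → 5980.
At 30 labels/s: frame 5980 → 00:03:19:10.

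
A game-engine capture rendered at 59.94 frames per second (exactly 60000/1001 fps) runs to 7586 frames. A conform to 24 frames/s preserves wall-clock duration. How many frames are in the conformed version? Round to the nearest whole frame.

3037 frames

Frames at target rate = 7586 × (24) / (60000/1001) = 3796793/1250 ≈ 3037.434.
Nearest whole frame: 3037.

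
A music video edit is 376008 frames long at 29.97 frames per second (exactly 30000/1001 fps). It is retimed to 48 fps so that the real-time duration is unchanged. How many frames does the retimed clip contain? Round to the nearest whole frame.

Frames at target rate = 376008 × (48) / (30000/1001) = 376384008/625 ≈ 602214.413.
Nearest whole frame: 602214.

602214 frames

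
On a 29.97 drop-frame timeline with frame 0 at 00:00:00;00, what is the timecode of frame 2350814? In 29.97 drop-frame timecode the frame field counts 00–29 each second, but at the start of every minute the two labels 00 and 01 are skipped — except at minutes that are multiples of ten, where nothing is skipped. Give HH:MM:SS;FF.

Ten DF minutes hold 17982 frames, so frame 2350814 lies in block 130 (frames 2337660–2355641) with 13154 frames into that block.
The block's first minute is 1800 frames and the rest 1798 each; 13154 frames reaches minute 7, so 130 × 18 + 7 × 2 = 2354 labels have been skipped so far.
Adding those back, label number 2350814 + 2354 = 2353168 at 30 labels/s is 78438 s + 28 f = 21 h 47 min 18 s frame 28, i.e. 21:47:18;28.

21:47:18;28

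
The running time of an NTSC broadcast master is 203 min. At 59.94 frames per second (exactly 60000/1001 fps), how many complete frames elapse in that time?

203 min = 12180 s.
Frames = 12180 × 60000/1001 = 104400000/143 ≈ 730069.9301.
Complete frames: 730069.

730069 frames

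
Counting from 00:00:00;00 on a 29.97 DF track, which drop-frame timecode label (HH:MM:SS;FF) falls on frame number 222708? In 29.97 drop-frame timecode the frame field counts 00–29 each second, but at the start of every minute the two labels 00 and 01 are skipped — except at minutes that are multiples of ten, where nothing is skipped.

Ten DF minutes hold 17982 frames, so frame 222708 lies in block 12 (frames 215784–233765) with 6924 frames into that block.
The block's first minute is 1800 frames and the rest 1798 each; 6924 frames reaches minute 3, so 12 × 18 + 3 × 2 = 222 labels have been skipped so far.
Adding those back, label number 222708 + 222 = 222930 at 30 labels/s is 7431 s + 0 f = 2 h 3 min 51 s frame 0, i.e. 02:03:51;00.

02:03:51;00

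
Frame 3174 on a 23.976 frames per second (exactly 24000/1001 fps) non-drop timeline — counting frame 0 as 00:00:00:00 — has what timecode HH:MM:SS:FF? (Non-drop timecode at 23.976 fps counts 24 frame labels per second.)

3174 ÷ 24 = 132 full seconds, remainder 6 frames.
132 s = 0 h 2 min 12 s.
Timecode: 00:02:12:06.

00:02:12:06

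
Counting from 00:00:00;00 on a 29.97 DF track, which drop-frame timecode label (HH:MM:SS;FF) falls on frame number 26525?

00:14:45;01

Each 10-minute DF block holds 10 × 60 × 30 − 9 × 2 = 17982 frames. 26525 ÷ 17982 → 1 full block, remainder 8543.
Within the partial block the first minute is 1800 frames and each further minute 1798, so 4 further minute boundaries passed. Total skipped labels = 18 × 1 + 2 × 4 = 26.
Non-drop label index = 26525 + 26 = 26551; at 30 labels/s that is 00:14:45:01, i.e. DF 00:14:45;01.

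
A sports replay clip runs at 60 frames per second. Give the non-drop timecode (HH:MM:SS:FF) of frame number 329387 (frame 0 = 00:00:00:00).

329387 ÷ 60 = 5489 full seconds, remainder 47 frames.
5489 s = 1 h 31 min 29 s.
Timecode: 01:31:29:47.

01:31:29:47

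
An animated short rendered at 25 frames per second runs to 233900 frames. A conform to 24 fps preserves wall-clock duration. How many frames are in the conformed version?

Target frames = source frames × (target rate / source rate) = 233900 × (24)/(25) = 233900 × 24/25 = 224544.

224544 frames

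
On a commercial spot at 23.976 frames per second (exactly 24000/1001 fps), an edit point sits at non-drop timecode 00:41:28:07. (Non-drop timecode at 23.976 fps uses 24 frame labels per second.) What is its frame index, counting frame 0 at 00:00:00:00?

Total seconds to the label: (0 × 3600 + 41 × 60 + 28) = 2488.
Frame index = 2488 × 24 + 7 = 59719.

frame 59719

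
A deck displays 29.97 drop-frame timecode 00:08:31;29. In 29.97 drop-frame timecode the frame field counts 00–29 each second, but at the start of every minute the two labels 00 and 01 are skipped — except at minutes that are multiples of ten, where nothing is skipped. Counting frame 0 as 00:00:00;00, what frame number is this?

As if non-drop at 30 labels/s: (0 × 3600 + 8 × 60 + 31) × 30 + 29 = 15359.
Minute boundaries passed: 8; those not divisible by 10: 8 − 0 = 8; dropped labels = 2 × 8 = 16.
Actual frame index = 15359 − 16 = 15343.

15343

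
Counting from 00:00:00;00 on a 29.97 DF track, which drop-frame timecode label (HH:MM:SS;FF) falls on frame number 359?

Ten DF minutes hold 17982 frames, so frame 359 lies in block 0 (frames 0–17981) with 359 frames into that block.
The block's first minute is 1800 frames and the rest 1798 each; 359 frames reaches minute 0, so 0 × 18 + 0 × 2 = 0 labels have been skipped so far.
Adding those back, label number 359 + 0 = 359 at 30 labels/s is 11 s + 29 f = 0 h 0 min 11 s frame 29, i.e. 00:00:11;29.

00:00:11;29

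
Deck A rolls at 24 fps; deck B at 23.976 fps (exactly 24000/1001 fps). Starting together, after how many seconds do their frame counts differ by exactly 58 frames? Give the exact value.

The gap grows by |24000/1001 − 24| = 24/1001 frames per second.
Time for a 58-frame gap: 58 ÷ (24/1001) = 29029/12 s.

29029/12 seconds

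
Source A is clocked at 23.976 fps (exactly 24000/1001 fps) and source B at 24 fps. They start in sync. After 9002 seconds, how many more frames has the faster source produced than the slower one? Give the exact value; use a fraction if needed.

30864/143 frames

A emits 24000/1001 × 9002 = 30864000/143 frames; B emits 24 × 9002 = 216048.
Difference = 30864/143 frames (≈ 215.8322); B is ahead of A.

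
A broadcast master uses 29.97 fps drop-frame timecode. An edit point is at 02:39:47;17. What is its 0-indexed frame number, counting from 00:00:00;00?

Complete 10-minute blocks: 15, each 17982 frames → 269730.
Remaining 9 whole minutes in the current block: 1800 + 8 × 1798 = 16184 frames.
Within the current minute: 47 × 30 + 17 − 2 = 1425 (labels ;00/;01 skipped at this minute). Total = 269730 + 16184 + 1425 = 287339.

287339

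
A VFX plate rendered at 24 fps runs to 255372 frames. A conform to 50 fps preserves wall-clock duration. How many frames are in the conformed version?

532025 frames

Target frames = source frames × (target rate / source rate) = 255372 × (50)/(24) = 255372 × 25/12 = 532025.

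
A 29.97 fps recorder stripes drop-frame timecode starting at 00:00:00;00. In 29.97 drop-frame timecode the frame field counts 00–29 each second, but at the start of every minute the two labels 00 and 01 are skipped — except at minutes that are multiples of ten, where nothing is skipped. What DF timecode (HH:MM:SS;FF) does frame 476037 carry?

Each 10-minute DF block holds 10 × 60 × 30 − 9 × 2 = 17982 frames. 476037 ÷ 17982 → 26 full blocks, remainder 8505.
Within the partial block the first minute is 1800 frames and each further minute 1798, so 4 further minute boundaries passed. Total skipped labels = 18 × 26 + 2 × 4 = 476.
Non-drop label index = 476037 + 476 = 476513; at 30 labels/s that is 04:24:43:23, i.e. DF 04:24:43;23.

04:24:43;23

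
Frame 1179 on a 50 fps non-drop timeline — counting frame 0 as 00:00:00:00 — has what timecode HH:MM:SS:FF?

1179 ÷ 50 = 23 full seconds, remainder 29 frames.
23 s = 0 h 0 min 23 s.
Timecode: 00:00:23:29.

00:00:23:29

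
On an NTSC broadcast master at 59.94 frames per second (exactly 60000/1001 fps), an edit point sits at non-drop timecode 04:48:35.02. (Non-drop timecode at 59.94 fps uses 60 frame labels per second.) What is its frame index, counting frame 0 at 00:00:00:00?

Total seconds to the label: (4 × 3600 + 48 × 60 + 35) = 17315.
Frame index = 17315 × 60 + 2 = 1038902.

1038902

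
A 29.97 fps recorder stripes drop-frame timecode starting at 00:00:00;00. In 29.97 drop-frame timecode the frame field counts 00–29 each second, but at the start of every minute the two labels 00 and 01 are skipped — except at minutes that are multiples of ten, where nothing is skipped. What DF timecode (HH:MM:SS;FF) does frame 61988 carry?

Ten DF minutes hold 17982 frames, so frame 61988 lies in block 3 (frames 53946–71927) with 8042 frames into that block.
The block's first minute is 1800 frames and the rest 1798 each; 8042 frames reaches minute 4, so 3 × 18 + 4 × 2 = 62 labels have been skipped so far.
Adding those back, label number 61988 + 62 = 62050 at 30 labels/s is 2068 s + 10 f = 0 h 34 min 28 s frame 10, i.e. 00:34:28;10.

00:34:28;10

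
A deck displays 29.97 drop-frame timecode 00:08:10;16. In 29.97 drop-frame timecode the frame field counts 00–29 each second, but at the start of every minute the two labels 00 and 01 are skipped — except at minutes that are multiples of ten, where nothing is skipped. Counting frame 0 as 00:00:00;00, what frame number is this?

14700

As if non-drop at 30 labels/s: (0 × 3600 + 8 × 60 + 10) × 30 + 16 = 14716.
Minute boundaries passed: 8; those not divisible by 10: 8 − 0 = 8; dropped labels = 2 × 8 = 16.
Actual frame index = 14716 − 16 = 14700.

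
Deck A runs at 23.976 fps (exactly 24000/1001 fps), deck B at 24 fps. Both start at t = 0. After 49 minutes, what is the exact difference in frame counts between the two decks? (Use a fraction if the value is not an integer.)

10080/143 frames

49 min = 2940 s.
A emits 24000/1001 × 2940 = 10080000/143 frames; B emits 24 × 2940 = 70560.
Difference = 10080/143 frames (≈ 70.4895); B is ahead of A.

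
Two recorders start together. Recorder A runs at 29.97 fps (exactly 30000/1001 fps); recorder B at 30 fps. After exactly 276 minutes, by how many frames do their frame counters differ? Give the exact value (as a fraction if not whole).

496800/1001 frames

276 min = 16560 s.
A emits 30000/1001 × 16560 = 496800000/1001 frames; B emits 30 × 16560 = 496800.
Difference = 496800/1001 frames (≈ 496.3037); B is ahead of A.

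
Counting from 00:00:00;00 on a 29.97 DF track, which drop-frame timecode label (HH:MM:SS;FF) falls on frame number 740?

00:00:24;20

Each 10-minute DF block holds 10 × 60 × 30 − 9 × 2 = 17982 frames. 740 ÷ 17982 → 0 full blocks, remainder 740.
Within the partial block the first minute is 1800 frames and each further minute 1798, so 0 further minute boundaries passed. Total skipped labels = 18 × 0 + 2 × 0 = 0.
Non-drop label index = 740 + 0 = 740; at 30 labels/s that is 00:00:24:20, i.e. DF 00:00:24;20.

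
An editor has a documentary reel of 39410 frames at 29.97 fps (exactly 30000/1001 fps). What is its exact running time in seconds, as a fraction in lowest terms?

Running time = 39410 ÷ (30000/1001) = 39410 × 1001/30000 = 3944941/3000 s.

3944941/3000 seconds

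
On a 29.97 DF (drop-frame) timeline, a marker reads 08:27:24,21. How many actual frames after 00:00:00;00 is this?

912427

Complete 10-minute blocks: 50, each 17982 frames → 899100.
Remaining 7 whole minutes in the current block: 1800 + 6 × 1798 = 12588 frames.
Within the current minute: 24 × 30 + 21 − 2 = 739 (labels ;00/;01 skipped at this minute). Total = 899100 + 12588 + 739 = 912427.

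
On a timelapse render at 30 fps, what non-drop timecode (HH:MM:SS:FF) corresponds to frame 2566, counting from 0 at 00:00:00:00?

00:01:25:16

2566 ÷ 30 = 85 full seconds, remainder 16 frames.
85 s = 0 h 1 min 25 s.
Timecode: 00:01:25:16.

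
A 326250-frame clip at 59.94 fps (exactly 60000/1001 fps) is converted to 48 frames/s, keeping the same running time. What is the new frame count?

Target frames = source frames × (target rate / source rate) = 326250 × (48)/(60000/1001) = 326250 × 1001/1250 = 261261.

261261 frames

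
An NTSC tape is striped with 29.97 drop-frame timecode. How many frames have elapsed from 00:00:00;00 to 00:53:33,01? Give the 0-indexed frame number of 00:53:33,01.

96295

As if non-drop at 30 labels/s: (0 × 3600 + 53 × 60 + 33) × 30 + 1 = 96391.
Minute boundaries passed: 53; those not divisible by 10: 53 − 5 = 48; dropped labels = 2 × 48 = 96.
Actual frame index = 96391 − 96 = 96295.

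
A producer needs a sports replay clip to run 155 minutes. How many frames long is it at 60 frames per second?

155 min = 9300 s.
Frames = 9300 × 60 = 558000.

558000 frames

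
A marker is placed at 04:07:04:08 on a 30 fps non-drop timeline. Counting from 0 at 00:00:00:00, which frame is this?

Total seconds to the label: (4 × 3600 + 7 × 60 + 4) = 14824.
Frame index = 14824 × 30 + 8 = 444728.

frame 444728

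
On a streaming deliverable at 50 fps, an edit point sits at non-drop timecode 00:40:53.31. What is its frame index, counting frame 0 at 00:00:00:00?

122681

Total seconds to the label: (0 × 3600 + 40 × 60 + 53) = 2453.
Frame index = 2453 × 50 + 31 = 122681.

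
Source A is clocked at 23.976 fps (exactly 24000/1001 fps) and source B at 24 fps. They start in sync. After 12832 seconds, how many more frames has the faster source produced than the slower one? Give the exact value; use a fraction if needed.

A emits 24000/1001 × 12832 = 307968000/1001 frames; B emits 24 × 12832 = 307968.
Difference = 307968/1001 frames (≈ 307.6603); B is ahead of A.

307968/1001 frames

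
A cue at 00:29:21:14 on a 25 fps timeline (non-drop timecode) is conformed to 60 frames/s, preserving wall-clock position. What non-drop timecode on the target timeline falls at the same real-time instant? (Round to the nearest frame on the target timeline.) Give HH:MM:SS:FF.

Source frame index: (0×3600 + 29×60 + 21) × 25 + 14 = 44039.
Real time: 44039 / (25) = 44039/25 s.
Target frame: (44039/25) × (60) = 528468/5 ≈ 105693.600 → 105694.
At 60 labels/s: frame 105694 → 00:29:21:34.

00:29:21:34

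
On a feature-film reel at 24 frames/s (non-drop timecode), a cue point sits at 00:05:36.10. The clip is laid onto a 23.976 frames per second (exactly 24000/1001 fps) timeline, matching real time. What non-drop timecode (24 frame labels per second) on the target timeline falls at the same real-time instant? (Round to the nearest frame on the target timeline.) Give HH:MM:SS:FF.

Source frame index: (0×3600 + 5×60 + 36) × 24 + 10 = 8074.
Real time: 8074 / (24) = 4037/12 s.
Target frame: (4037/12) × (24000/1001) = 734000/91 ≈ 8065.934 → 8066.
At 24 labels/s: frame 8066 → 00:05:36:02.

00:05:36:02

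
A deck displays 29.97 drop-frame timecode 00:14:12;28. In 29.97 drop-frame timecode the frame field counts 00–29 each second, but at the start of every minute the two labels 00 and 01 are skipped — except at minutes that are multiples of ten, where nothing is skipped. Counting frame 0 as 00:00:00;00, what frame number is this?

25562

Complete 10-minute blocks: 1, each 17982 frames → 17982.
Remaining 4 whole minutes in the current block: 1800 + 3 × 1798 = 7194 frames.
Within the current minute: 12 × 30 + 28 − 2 = 386 (labels ;00/;01 skipped at this minute). Total = 17982 + 7194 + 386 = 25562.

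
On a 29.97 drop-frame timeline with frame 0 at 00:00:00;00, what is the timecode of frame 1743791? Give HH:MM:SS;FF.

16:09:44;17

Each 10-minute DF block holds 10 × 60 × 30 − 9 × 2 = 17982 frames. 1743791 ÷ 17982 → 96 full blocks, remainder 17519.
Within the partial block the first minute is 1800 frames and each further minute 1798, so 9 further minute boundaries passed. Total skipped labels = 18 × 96 + 2 × 9 = 1746.
Non-drop label index = 1743791 + 1746 = 1745537; at 30 labels/s that is 16:09:44:17, i.e. DF 16:09:44;17.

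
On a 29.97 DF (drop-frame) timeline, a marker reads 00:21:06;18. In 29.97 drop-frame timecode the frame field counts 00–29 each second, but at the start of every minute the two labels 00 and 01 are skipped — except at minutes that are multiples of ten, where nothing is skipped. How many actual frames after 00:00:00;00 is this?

37960

Complete 10-minute blocks: 2, each 17982 frames → 35964.
Remaining 1 whole minute in the current block: 1800 + 0 × 1798 = 1800 frames.
Within the current minute: 6 × 30 + 18 − 2 = 196 (labels ;00/;01 skipped at this minute). Total = 35964 + 1800 + 196 = 37960.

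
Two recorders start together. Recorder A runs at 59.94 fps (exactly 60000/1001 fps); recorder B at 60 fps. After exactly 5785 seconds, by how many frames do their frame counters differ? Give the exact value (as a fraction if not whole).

A emits 60000/1001 × 5785 = 26700000/77 frames; B emits 60 × 5785 = 347100.
Difference = 26700/77 frames (≈ 346.7532); B is ahead of A.

26700/77 frames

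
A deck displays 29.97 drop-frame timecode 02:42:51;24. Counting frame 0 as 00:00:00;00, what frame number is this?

As if non-drop at 30 labels/s: (2 × 3600 + 42 × 60 + 51) × 30 + 24 = 293154.
Minute boundaries passed: 162; those not divisible by 10: 162 − 16 = 146; dropped labels = 2 × 146 = 292.
Actual frame index = 293154 − 292 = 292862.

292862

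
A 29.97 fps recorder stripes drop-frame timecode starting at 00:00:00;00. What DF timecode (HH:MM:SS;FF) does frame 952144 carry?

Each 10-minute DF block holds 10 × 60 × 30 − 9 × 2 = 17982 frames. 952144 ÷ 17982 → 52 full blocks, remainder 17080.
Within the partial block the first minute is 1800 frames and each further minute 1798, so 9 further minute boundaries passed. Total skipped labels = 18 × 52 + 2 × 9 = 954.
Non-drop label index = 952144 + 954 = 953098; at 30 labels/s that is 08:49:29:28, i.e. DF 08:49:29;28.

08:49:29;28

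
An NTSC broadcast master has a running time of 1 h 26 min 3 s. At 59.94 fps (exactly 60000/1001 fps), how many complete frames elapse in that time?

1 h 26 min 3 s = 5163 s.
Frames = 5163 × 60000/1001 = 309780000/1001 ≈ 309470.5295.
Complete frames: 309470.

309470 frames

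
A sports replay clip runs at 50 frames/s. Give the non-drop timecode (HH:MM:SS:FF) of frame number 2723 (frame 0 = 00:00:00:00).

00:00:54:23

2723 ÷ 50 = 54 full seconds, remainder 23 frames.
54 s = 0 h 0 min 54 s.
Timecode: 00:00:54:23.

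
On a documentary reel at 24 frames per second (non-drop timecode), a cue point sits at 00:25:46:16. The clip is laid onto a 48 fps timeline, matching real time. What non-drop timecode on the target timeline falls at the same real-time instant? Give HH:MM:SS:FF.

Source frame index: (0×3600 + 25×60 + 46) × 24 + 16 = 37120.
Real time: 37120 / (24) = 4640/3 s.
Target frame: (4640/3) × (48) = 74240.
At 48 labels/s: frame 74240 → 00:25:46:32.

00:25:46:32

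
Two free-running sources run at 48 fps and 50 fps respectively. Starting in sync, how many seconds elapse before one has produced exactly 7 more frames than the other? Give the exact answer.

3.5 seconds

The gap grows by |50 − 48| = 2 frames per second.
Time for a 7-frame gap: 7 ÷ (2) = 3.5 s.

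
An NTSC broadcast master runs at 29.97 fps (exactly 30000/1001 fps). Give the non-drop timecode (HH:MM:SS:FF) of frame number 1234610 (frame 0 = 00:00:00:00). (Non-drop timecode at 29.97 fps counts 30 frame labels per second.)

1234610 ÷ 30 = 41153 full seconds, remainder 20 frames.
41153 s = 11 h 25 min 53 s.
Timecode: 11:25:53:20.

11:25:53:20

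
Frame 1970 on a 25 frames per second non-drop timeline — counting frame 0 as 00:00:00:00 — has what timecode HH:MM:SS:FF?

00:01:18:20

1970 ÷ 25 = 78 full seconds, remainder 20 frames.
78 s = 0 h 1 min 18 s.
Timecode: 00:01:18:20.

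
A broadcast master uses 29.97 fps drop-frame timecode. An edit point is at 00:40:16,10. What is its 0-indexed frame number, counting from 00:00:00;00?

As if non-drop at 30 labels/s: (0 × 3600 + 40 × 60 + 16) × 30 + 10 = 72490.
Minute boundaries passed: 40; those not divisible by 10: 40 − 4 = 36; dropped labels = 2 × 36 = 72.
Actual frame index = 72490 − 72 = 72418.

72418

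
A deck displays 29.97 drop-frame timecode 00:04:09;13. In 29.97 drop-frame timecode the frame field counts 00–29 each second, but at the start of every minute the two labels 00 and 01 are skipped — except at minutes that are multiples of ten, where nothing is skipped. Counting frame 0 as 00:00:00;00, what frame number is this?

7475

As if non-drop at 30 labels/s: (0 × 3600 + 4 × 60 + 9) × 30 + 13 = 7483.
Minute boundaries passed: 4; those not divisible by 10: 4 − 0 = 4; dropped labels = 2 × 4 = 8.
Actual frame index = 7483 − 8 = 7475.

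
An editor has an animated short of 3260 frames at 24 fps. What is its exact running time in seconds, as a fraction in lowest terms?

815/6 seconds

Running time = 3260 ÷ (24) = 3260 × 1/24 = 815/6 s.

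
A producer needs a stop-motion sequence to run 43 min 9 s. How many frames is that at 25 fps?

64725 frames

43 min 9 s = 2589 s.
Frames = 2589 × 25 = 64725.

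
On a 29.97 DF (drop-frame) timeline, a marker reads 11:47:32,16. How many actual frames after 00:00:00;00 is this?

1272302

Complete 10-minute blocks: 70, each 17982 frames → 1258740.
Remaining 7 whole minutes in the current block: 1800 + 6 × 1798 = 12588 frames.
Within the current minute: 32 × 30 + 16 − 2 = 974 (labels ;00/;01 skipped at this minute). Total = 1258740 + 12588 + 974 = 1272302.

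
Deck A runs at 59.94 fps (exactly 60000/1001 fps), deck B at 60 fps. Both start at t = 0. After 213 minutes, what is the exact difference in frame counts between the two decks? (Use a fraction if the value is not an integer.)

213 min = 12780 s.
A emits 60000/1001 × 12780 = 766800000/1001 frames; B emits 60 × 12780 = 766800.
Difference = 766800/1001 frames (≈ 766.0340); B is ahead of A.

766800/1001 frames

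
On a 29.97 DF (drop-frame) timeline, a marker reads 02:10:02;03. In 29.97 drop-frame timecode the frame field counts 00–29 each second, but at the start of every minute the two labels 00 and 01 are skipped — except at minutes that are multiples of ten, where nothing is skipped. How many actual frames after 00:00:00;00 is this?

As if non-drop at 30 labels/s: (2 × 3600 + 10 × 60 + 2) × 30 + 3 = 234063.
Minute boundaries passed: 130; those not divisible by 10: 130 − 13 = 117; dropped labels = 2 × 117 = 234.
Actual frame index = 234063 − 234 = 233829.

233829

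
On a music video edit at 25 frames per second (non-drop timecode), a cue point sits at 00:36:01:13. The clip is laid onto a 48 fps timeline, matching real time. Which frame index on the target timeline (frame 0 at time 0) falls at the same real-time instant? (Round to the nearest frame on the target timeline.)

Source frame index: (0×3600 + 36×60 + 1) × 25 + 13 = 54038.
Real time: 54038 / (25) = 54038/25 s.
Target frame: (54038/25) × (48) = 2593824/25 ≈ 103752.960 → 103753.

frame 103753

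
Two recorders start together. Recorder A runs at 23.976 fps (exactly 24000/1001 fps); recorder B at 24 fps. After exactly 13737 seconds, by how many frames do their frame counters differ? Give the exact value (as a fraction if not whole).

A emits 24000/1001 × 13737 = 329688000/1001 frames; B emits 24 × 13737 = 329688.
Difference = 329688/1001 frames (≈ 329.3586); B is ahead of A.

329688/1001 frames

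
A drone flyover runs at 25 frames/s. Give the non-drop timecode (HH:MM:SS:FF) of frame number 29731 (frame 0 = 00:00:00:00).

00:19:49:06

29731 ÷ 25 = 1189 full seconds, remainder 6 frames.
1189 s = 0 h 19 min 49 s.
Timecode: 00:19:49:06.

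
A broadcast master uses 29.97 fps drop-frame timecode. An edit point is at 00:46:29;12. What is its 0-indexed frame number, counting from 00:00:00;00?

As if non-drop at 30 labels/s: (0 × 3600 + 46 × 60 + 29) × 30 + 12 = 83682.
Minute boundaries passed: 46; those not divisible by 10: 46 − 4 = 42; dropped labels = 2 × 42 = 84.
Actual frame index = 83682 − 84 = 83598.

83598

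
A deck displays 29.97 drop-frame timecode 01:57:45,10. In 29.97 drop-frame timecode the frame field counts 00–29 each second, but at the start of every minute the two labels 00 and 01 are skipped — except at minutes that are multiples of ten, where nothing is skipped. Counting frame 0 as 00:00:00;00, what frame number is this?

As if non-drop at 30 labels/s: (1 × 3600 + 57 × 60 + 45) × 30 + 10 = 211960.
Minute boundaries passed: 117; those not divisible by 10: 117 − 11 = 106; dropped labels = 2 × 106 = 212.
Actual frame index = 211960 − 212 = 211748.

211748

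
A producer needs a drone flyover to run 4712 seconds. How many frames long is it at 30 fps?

141360 frames

Frames = 4712 × 30 = 141360.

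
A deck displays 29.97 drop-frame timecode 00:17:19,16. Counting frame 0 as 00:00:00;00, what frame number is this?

As if non-drop at 30 labels/s: (0 × 3600 + 17 × 60 + 19) × 30 + 16 = 31186.
Minute boundaries passed: 17; those not divisible by 10: 17 − 1 = 16; dropped labels = 2 × 16 = 32.
Actual frame index = 31186 − 32 = 31154.

31154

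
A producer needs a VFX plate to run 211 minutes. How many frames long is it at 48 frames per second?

211 min = 12660 s.
Frames = 12660 × 48 = 607680.

607680 frames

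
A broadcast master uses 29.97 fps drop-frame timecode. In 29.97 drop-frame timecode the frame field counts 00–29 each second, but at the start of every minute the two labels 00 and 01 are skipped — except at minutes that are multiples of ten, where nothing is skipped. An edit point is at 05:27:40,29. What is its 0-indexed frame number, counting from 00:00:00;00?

589239

Complete 10-minute blocks: 32, each 17982 frames → 575424.
Remaining 7 whole minutes in the current block: 1800 + 6 × 1798 = 12588 frames.
Within the current minute: 40 × 30 + 29 − 2 = 1227 (labels ;00/;01 skipped at this minute). Total = 575424 + 12588 + 1227 = 589239.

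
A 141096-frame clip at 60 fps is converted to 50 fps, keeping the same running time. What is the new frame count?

Target frames = source frames × (target rate / source rate) = 141096 × (50)/(60) = 141096 × 5/6 = 117580.

117580 frames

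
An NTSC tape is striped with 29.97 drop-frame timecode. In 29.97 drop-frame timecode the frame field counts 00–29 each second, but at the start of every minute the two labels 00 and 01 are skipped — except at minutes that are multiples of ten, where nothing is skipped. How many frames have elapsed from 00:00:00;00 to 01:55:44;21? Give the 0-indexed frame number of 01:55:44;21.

208133

Complete 10-minute blocks: 11, each 17982 frames → 197802.
Remaining 5 whole minutes in the current block: 1800 + 4 × 1798 = 8992 frames.
Within the current minute: 44 × 30 + 21 − 2 = 1339 (labels ;00/;01 skipped at this minute). Total = 197802 + 8992 + 1339 = 208133.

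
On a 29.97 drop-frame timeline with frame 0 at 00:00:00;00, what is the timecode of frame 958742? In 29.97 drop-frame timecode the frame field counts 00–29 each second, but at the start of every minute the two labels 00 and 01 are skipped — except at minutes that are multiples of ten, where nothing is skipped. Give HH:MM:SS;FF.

Each 10-minute DF block holds 10 × 60 × 30 − 9 × 2 = 17982 frames. 958742 ÷ 17982 → 53 full blocks, remainder 5696.
Within the partial block the first minute is 1800 frames and each further minute 1798, so 3 further minute boundaries passed. Total skipped labels = 18 × 53 + 2 × 3 = 960.
Non-drop label index = 958742 + 960 = 959702; at 30 labels/s that is 08:53:10:02, i.e. DF 08:53:10;02.

08:53:10;02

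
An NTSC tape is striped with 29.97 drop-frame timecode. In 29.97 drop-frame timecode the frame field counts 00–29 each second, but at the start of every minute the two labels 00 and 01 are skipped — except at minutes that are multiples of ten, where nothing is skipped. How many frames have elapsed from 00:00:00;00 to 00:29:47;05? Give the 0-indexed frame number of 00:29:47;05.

53561

As if non-drop at 30 labels/s: (0 × 3600 + 29 × 60 + 47) × 30 + 5 = 53615.
Minute boundaries passed: 29; those not divisible by 10: 29 − 2 = 27; dropped labels = 2 × 27 = 54.
Actual frame index = 53615 − 54 = 53561.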